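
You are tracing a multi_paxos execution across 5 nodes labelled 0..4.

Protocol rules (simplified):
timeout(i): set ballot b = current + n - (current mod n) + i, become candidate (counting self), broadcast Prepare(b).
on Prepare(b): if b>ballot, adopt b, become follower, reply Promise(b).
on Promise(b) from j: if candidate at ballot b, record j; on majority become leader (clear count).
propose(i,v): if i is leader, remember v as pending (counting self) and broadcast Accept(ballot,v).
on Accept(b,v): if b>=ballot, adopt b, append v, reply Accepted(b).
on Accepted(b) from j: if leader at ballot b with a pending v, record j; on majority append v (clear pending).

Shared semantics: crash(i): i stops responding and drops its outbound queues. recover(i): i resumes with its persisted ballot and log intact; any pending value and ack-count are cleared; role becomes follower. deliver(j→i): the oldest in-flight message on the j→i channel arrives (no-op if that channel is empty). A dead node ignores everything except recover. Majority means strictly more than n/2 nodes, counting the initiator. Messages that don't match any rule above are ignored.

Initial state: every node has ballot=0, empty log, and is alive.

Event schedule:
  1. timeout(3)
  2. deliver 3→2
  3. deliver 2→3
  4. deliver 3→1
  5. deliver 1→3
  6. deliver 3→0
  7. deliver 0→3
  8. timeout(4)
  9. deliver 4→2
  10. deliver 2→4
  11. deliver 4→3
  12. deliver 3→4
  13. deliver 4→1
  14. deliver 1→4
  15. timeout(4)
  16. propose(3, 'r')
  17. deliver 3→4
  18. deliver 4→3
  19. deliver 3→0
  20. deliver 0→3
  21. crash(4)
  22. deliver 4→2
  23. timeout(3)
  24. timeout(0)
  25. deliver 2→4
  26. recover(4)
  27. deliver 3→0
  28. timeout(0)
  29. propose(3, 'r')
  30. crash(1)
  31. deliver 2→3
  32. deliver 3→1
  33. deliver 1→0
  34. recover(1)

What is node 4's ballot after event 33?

[1] timeout(3) → N3(cand b8 [-])
[2] deliver 3→2 → N2(foll b8 [-])
[3] deliver 2→3 → ∅
[4] deliver 3→1 → N1(foll b8 [-])
[5] deliver 1→3 → N3(lead b8 [-])
[6] deliver 3→0 → N0(foll b8 [-])
[7] deliver 0→3 → ∅
[8] timeout(4) → N4(cand b9 [-])
[9] deliver 4→2 → N2(foll b9 [-])
[10] deliver 2→4 → ∅
[11] deliver 4→3 → N3(foll b9 [-])
[12] deliver 3→4 → ∅
[13] deliver 4→1 → N1(foll b9 [-])
[14] deliver 1→4 → N4(lead b9 [-])
[15] timeout(4) → N4(cand b14 [-])
[16] propose(3,'r') → ∅
[17] deliver 3→4 → ∅
[18] deliver 4→3 → N3(foll b14 [-])
[19] deliver 3→0 → ∅
[20] deliver 0→3 → ∅
[21] crash(4) → N4(✗cand b14 [-])
[22] deliver 4→2 → ∅
[23] timeout(3) → N3(cand b18 [-])
[24] timeout(0) → N0(cand b10 [-])
[25] deliver 2→4 → ∅
[26] recover(4) → N4(foll b14 [-])
[27] deliver 3→0 → N0(foll b18 [-])
[28] timeout(0) → N0(cand b20 [-])
[29] propose(3,'r') → ∅
[30] crash(1) → N1(✗foll b9 [-])
[31] deliver 2→3 → ∅
[32] deliver 3→1 → ∅
[33] deliver 1→0 → ∅

14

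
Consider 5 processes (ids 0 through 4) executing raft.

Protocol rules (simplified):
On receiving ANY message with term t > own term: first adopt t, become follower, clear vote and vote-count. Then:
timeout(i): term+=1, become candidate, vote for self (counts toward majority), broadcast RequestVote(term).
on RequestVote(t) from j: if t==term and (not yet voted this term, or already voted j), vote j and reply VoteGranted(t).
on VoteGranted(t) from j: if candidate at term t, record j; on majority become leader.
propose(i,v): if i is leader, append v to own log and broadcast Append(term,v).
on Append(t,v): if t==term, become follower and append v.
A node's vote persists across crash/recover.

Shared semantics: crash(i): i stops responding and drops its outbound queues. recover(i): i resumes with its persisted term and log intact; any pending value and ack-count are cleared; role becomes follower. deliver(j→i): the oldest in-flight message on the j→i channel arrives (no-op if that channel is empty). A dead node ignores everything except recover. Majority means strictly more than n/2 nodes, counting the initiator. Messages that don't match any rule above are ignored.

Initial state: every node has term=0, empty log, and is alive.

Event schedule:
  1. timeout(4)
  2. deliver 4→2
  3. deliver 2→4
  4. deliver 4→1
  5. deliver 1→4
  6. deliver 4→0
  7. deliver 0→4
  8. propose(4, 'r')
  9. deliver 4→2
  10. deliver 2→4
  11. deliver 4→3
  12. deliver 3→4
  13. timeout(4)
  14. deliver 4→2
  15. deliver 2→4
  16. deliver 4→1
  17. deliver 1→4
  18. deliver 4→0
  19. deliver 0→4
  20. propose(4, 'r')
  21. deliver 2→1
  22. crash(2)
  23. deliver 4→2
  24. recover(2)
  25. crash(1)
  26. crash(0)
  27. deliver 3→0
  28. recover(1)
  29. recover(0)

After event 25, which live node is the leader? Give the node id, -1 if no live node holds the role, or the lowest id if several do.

-1

1. timeout(4):  <4:cand t1 ->
2. deliver 4→2:  <2:foll t1 ->
3. deliver 2→4:  nop
4. deliver 4→1:  <1:foll t1 ->
5. deliver 1→4:  <4:lead t1 ->
6. deliver 4→0:  <0:foll t1 ->
7. deliver 0→4:  nop
8. propose(4,'r'):  <4:lead t1 r>
9. deliver 4→2:  <2:foll t1 r>
10. deliver 2→4:  nop
11. deliver 4→3:  <3:foll t1 ->
12. deliver 3→4:  nop
13. timeout(4):  <4:cand t2 r>
14. deliver 4→2:  <2:foll t2 r>
15. deliver 2→4:  nop
16. deliver 4→1:  <1:foll t1 r>
17. deliver 1→4:  nop
18. deliver 4→0:  <0:foll t1 r>
19. deliver 0→4:  nop
20. propose(4,'r'):  nop
21. deliver 2→1:  nop
22. crash(2):  <2:✗foll t2 r>
23. deliver 4→2:  nop
24. recover(2):  <2:foll t2 r>
25. crash(1):  <1:✗foll t1 r>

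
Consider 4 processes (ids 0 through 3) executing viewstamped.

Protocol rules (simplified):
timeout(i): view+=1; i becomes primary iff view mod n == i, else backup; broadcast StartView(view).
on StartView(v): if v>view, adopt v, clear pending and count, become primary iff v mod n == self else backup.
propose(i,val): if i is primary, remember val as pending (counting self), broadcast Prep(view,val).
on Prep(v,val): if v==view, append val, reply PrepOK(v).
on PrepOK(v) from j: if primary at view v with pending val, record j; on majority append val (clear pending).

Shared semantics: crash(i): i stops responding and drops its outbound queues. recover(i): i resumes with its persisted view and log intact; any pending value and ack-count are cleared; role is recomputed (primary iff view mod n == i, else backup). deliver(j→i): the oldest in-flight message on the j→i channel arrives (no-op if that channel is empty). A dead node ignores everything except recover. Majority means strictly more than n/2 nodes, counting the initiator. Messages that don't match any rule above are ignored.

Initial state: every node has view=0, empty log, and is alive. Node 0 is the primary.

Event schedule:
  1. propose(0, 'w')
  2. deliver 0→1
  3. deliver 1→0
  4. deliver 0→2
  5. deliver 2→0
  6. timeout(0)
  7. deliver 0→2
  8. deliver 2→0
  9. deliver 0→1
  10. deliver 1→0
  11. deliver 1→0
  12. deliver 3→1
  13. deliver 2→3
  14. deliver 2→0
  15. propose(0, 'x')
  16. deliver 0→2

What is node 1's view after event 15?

1

e1 propose(0,'w'): ·
e2 deliver 0→1: 1[back,v=0,w]
e3 deliver 1→0: ·
e4 deliver 0→2: 2[back,v=0,w]
e5 deliver 2→0: 0[prim,v=0,w]
e6 timeout(0): 0[back,v=1,w]
e7 deliver 0→2: 2[back,v=1,w]
e8 deliver 2→0: ·
e9 deliver 0→1: 1[prim,v=1,w]
e10 deliver 1→0: ·
e11 deliver 1→0: ·
e12 deliver 3→1: ·
e13 deliver 2→3: ·
e14 deliver 2→0: ·
e15 propose(0,'x'): ·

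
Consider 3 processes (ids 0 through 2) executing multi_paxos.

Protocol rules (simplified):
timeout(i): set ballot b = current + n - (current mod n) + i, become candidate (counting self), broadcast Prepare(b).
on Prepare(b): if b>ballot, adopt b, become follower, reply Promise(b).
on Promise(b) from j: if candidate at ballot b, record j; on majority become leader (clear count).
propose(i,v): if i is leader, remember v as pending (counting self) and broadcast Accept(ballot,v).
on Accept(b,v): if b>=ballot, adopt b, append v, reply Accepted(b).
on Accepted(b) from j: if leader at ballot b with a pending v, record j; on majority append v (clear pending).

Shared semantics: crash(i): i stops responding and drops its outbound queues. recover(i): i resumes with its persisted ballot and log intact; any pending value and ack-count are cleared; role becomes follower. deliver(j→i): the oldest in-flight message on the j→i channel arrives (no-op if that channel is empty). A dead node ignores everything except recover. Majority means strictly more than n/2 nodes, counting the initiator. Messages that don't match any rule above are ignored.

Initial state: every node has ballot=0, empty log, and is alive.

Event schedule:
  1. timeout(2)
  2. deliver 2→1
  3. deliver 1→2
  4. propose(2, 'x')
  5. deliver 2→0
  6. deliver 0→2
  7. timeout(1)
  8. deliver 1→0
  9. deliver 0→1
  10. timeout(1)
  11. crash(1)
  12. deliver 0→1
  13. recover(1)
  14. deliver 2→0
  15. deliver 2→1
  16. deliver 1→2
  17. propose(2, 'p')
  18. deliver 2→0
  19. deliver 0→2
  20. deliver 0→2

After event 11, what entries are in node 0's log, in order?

[1] timeout(2) → N2(cand b5 [-])
[2] deliver 2→1 → N1(foll b5 [-])
[3] deliver 1→2 → N2(lead b5 [-])
[4] propose(2,'x') → ∅
[5] deliver 2→0 → N0(foll b5 [-])
[6] deliver 0→2 → ∅
[7] timeout(1) → N1(cand b7 [-])
[8] deliver 1→0 → N0(foll b7 [-])
[9] deliver 0→1 → N1(lead b7 [-])
[10] timeout(1) → N1(cand b10 [-])
[11] crash(1) → N1(✗cand b10 [-])

empty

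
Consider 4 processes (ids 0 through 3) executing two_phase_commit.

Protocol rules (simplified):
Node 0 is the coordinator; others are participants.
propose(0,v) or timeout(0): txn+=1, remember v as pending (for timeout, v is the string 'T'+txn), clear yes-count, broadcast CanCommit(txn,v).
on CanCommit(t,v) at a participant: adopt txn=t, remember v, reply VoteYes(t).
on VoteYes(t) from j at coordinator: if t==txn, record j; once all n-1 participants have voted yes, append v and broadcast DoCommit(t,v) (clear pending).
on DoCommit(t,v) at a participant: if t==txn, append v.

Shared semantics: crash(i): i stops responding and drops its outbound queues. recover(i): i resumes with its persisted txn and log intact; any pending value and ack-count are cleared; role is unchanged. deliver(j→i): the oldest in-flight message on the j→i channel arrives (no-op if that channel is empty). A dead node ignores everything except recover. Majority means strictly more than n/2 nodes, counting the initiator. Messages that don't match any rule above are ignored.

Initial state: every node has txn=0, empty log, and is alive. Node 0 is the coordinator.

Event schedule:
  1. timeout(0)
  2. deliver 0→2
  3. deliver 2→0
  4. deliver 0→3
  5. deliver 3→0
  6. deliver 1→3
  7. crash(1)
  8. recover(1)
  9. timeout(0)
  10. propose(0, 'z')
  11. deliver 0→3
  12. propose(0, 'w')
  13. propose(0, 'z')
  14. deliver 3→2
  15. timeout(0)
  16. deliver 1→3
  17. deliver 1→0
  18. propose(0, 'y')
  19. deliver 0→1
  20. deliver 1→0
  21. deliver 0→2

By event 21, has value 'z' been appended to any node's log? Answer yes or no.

step 1 timeout(0): 0={coor,t=1,log=-}
step 2 deliver 0→2: 2={part,t=1,log=-}
step 3 deliver 2→0: —
step 4 deliver 0→3: 3={part,t=1,log=-}
step 5 deliver 3→0: —
step 6 deliver 1→3: —
step 7 crash(1): 1={✗part,t=0,log=-}
step 8 recover(1): 1={part,t=0,log=-}
step 9 timeout(0): 0={coor,t=2,log=-}
step 10 propose(0,'z'): 0={coor,t=3,log=-}
step 11 deliver 0→3: 3={part,t=2,log=-}
step 12 propose(0,'w'): 0={coor,t=4,log=-}
step 13 propose(0,'z'): 0={coor,t=5,log=-}
step 14 deliver 3→2: —
step 15 timeout(0): 0={coor,t=6,log=-}
step 16 deliver 1→3: —
step 17 deliver 1→0: —
step 18 propose(0,'y'): 0={coor,t=7,log=-}
step 19 deliver 0→1: 1={part,t=1,log=-}
step 20 deliver 1→0: —
step 21 deliver 0→2: 2={part,t=2,log=-}

no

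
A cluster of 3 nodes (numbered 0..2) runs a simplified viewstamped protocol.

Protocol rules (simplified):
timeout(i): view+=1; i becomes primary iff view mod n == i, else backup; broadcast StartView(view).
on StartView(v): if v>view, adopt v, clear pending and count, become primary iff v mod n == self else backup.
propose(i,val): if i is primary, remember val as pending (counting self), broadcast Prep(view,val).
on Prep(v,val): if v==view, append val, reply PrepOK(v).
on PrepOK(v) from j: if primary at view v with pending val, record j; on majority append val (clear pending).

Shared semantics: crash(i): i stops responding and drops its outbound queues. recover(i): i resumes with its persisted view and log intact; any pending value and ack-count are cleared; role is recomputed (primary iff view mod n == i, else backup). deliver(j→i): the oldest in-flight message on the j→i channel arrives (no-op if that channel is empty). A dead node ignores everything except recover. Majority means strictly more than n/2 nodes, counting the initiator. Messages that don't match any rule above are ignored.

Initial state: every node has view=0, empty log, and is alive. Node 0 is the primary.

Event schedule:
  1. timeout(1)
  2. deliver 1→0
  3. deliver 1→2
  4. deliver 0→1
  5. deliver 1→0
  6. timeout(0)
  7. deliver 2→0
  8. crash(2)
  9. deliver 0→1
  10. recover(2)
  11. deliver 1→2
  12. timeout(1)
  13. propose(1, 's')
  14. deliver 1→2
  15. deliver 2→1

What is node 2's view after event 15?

3

step 1 timeout(1): 1={prim,v=1,log=-}
step 2 deliver 1→0: 0={back,v=1,log=-}
step 3 deliver 1→2: 2={back,v=1,log=-}
step 4 deliver 0→1: —
step 5 deliver 1→0: —
step 6 timeout(0): 0={back,v=2,log=-}
step 7 deliver 2→0: —
step 8 crash(2): 2={✗back,v=1,log=-}
step 9 deliver 0→1: 1={back,v=2,log=-}
step 10 recover(2): 2={back,v=1,log=-}
step 11 deliver 1→2: —
step 12 timeout(1): 1={back,v=3,log=-}
step 13 propose(1,'s'): —
step 14 deliver 1→2: 2={back,v=3,log=-}
step 15 deliver 2→1: —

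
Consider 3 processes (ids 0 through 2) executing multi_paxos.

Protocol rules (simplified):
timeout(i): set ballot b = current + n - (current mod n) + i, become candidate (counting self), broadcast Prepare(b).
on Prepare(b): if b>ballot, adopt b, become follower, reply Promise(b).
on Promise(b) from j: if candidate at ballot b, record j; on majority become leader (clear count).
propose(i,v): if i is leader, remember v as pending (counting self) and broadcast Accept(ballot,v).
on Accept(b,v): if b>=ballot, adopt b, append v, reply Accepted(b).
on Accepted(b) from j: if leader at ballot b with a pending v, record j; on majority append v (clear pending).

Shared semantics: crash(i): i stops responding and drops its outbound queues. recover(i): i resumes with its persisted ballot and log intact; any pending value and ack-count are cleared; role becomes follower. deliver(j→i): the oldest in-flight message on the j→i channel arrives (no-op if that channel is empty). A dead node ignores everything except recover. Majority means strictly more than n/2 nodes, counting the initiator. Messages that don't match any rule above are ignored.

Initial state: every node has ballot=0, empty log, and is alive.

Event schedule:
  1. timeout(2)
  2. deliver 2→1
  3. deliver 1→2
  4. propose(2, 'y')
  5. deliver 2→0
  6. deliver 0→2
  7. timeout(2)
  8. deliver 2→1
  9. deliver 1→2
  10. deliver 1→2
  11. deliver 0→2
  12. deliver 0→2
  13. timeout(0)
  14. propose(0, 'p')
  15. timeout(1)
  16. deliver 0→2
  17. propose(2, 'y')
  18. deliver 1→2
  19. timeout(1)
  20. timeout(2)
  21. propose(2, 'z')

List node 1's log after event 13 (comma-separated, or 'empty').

y

[1] timeout(2) → N2(cand b5 [-])
[2] deliver 2→1 → N1(foll b5 [-])
[3] deliver 1→2 → N2(lead b5 [-])
[4] propose(2,'y') → ∅
[5] deliver 2→0 → N0(foll b5 [-])
[6] deliver 0→2 → ∅
[7] timeout(2) → N2(cand b8 [-])
[8] deliver 2→1 → N1(foll b5 [y])
[9] deliver 1→2 → ∅
[10] deliver 1→2 → ∅
[11] deliver 0→2 → ∅
[12] deliver 0→2 → ∅
[13] timeout(0) → N0(cand b6 [-])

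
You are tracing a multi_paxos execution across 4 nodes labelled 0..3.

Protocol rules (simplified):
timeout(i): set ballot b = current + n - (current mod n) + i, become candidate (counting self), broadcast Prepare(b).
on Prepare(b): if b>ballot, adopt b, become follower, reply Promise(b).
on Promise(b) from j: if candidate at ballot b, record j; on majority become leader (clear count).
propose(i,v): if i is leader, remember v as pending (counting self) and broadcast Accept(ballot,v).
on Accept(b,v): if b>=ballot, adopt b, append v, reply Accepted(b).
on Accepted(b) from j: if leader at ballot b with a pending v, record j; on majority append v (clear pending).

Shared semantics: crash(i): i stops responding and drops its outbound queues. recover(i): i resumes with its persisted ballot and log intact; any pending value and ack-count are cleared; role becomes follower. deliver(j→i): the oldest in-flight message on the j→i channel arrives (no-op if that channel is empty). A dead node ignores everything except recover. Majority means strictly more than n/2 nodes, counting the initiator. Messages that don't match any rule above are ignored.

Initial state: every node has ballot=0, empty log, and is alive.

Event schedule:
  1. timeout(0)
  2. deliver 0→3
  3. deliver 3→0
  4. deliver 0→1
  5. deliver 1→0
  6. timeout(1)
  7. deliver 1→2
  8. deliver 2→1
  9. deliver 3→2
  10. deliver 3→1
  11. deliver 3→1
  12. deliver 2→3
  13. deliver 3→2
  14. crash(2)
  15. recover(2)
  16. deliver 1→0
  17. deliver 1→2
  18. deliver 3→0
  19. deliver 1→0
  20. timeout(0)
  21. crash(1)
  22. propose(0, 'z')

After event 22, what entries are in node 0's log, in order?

empty

after 1 — timeout(0): n0:cand/b4/[-]
after 2 — deliver 0→3: n3:foll/b4/[-]
after 3 — deliver 3→0: ·
after 4 — deliver 0→1: n1:foll/b4/[-]
after 5 — deliver 1→0: n0:lead/b4/[-]
after 6 — timeout(1): n1:cand/b9/[-]
after 7 — deliver 1→2: n2:foll/b9/[-]
after 8 — deliver 2→1: ·
after 9 — deliver 3→2: ·
after 10 — deliver 3→1: ·
after 11 — deliver 3→1: ·
after 12 — deliver 2→3: ·
after 13 — deliver 3→2: ·
after 14 — crash(2): n2:✗foll/b9/[-]
after 15 — recover(2): n2:foll/b9/[-]
after 16 — deliver 1→0: n0:foll/b9/[-]
after 17 — deliver 1→2: ·
after 18 — deliver 3→0: ·
after 19 — deliver 1→0: ·
after 20 — timeout(0): n0:cand/b12/[-]
after 21 — crash(1): n1:✗cand/b9/[-]
after 22 — propose(0,'z'): ·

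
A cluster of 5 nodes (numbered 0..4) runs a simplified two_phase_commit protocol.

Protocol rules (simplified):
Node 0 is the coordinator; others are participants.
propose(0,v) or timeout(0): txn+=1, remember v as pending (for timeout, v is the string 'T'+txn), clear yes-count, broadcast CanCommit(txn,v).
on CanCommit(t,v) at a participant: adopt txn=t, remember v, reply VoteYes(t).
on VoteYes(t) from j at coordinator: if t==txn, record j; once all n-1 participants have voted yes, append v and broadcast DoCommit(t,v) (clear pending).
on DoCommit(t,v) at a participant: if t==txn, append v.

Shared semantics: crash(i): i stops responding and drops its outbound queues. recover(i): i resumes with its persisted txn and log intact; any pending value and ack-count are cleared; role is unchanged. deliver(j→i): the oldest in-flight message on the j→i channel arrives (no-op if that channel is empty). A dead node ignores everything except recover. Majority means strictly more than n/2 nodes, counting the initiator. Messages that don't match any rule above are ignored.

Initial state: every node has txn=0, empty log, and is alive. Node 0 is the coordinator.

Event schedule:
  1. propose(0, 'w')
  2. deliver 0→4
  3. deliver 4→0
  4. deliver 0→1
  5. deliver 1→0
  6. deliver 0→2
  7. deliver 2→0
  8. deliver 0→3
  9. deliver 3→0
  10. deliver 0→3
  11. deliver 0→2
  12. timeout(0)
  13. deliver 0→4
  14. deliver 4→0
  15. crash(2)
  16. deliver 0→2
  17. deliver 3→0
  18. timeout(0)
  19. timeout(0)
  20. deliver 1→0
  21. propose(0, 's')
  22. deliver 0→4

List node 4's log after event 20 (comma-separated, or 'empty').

after 1 — propose(0,'w'): n0:coor/t1/[-]
after 2 — deliver 0→4: n4:part/t1/[-]
after 3 — deliver 4→0: ·
after 4 — deliver 0→1: n1:part/t1/[-]
after 5 — deliver 1→0: ·
after 6 — deliver 0→2: n2:part/t1/[-]
after 7 — deliver 2→0: ·
after 8 — deliver 0→3: n3:part/t1/[-]
after 9 — deliver 3→0: n0:coor/t1/[w]
after 10 — deliver 0→3: n3:part/t1/[w]
after 11 — deliver 0→2: n2:part/t1/[w]
after 12 — timeout(0): n0:coor/t2/[w]
after 13 — deliver 0→4: n4:part/t1/[w]
after 14 — deliver 4→0: ·
after 15 — crash(2): n2:✗part/t1/[w]
after 16 — deliver 0→2: ·
after 17 — deliver 3→0: ·
after 18 — timeout(0): n0:coor/t3/[w]
after 19 — timeout(0): n0:coor/t4/[w]
after 20 — deliver 1→0: ·

w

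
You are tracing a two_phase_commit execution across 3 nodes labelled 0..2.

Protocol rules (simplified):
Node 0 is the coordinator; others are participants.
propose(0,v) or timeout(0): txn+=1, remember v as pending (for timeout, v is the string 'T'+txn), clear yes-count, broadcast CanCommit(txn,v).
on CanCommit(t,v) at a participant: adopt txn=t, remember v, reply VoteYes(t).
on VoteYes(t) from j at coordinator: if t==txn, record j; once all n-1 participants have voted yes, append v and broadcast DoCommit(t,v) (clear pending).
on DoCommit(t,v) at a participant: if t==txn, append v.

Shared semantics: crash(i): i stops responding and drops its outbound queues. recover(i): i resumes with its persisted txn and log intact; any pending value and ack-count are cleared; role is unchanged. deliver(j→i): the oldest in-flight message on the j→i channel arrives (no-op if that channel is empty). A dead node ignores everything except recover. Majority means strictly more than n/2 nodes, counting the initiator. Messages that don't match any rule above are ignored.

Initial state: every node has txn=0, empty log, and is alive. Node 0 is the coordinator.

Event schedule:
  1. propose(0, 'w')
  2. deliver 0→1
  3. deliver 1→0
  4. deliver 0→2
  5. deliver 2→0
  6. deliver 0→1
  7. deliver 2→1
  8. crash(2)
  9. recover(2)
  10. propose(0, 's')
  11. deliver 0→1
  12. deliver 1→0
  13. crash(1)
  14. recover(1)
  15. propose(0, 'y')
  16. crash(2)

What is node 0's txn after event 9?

1

1. propose(0,'w'):  <0:coor t1 ->
2. deliver 0→1:  <1:part t1 ->
3. deliver 1→0:  nop
4. deliver 0→2:  <2:part t1 ->
5. deliver 2→0:  <0:coor t1 w>
6. deliver 0→1:  <1:part t1 w>
7. deliver 2→1:  nop
8. crash(2):  <2:✗part t1 ->
9. recover(2):  <2:part t1 ->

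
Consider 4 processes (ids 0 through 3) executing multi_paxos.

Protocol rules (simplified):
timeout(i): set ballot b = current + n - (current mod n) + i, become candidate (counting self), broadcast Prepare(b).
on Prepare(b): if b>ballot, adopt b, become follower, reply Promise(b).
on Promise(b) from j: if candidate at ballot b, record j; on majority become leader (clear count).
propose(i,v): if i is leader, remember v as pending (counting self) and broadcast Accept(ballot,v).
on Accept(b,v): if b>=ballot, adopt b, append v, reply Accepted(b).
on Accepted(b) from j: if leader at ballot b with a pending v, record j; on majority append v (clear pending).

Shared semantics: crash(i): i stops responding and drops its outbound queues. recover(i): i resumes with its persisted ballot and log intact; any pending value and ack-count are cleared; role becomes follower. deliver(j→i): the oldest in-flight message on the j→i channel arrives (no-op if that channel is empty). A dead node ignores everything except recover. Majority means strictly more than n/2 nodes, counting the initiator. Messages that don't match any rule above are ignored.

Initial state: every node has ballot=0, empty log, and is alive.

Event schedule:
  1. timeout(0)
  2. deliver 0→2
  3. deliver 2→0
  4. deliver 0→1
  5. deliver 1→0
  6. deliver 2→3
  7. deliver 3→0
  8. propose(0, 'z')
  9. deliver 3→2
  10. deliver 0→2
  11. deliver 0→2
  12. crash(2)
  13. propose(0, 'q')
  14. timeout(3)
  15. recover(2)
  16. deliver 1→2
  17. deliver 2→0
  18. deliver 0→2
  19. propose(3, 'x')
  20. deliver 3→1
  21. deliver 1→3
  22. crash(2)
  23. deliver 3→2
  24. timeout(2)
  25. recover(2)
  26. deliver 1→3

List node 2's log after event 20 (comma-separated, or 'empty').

e1 timeout(0): 0[cand,b=4,-]
e2 deliver 0→2: 2[foll,b=4,-]
e3 deliver 2→0: ·
e4 deliver 0→1: 1[foll,b=4,-]
e5 deliver 1→0: 0[lead,b=4,-]
e6 deliver 2→3: ·
e7 deliver 3→0: ·
e8 propose(0,'z'): ·
e9 deliver 3→2: ·
e10 deliver 0→2: 2[foll,b=4,z]
e11 deliver 0→2: ·
e12 crash(2): 2[✗foll,b=4,z]
e13 propose(0,'q'): ·
e14 timeout(3): 3[cand,b=7,-]
e15 recover(2): 2[foll,b=4,z]
e16 deliver 1→2: ·
e17 deliver 2→0: ·
e18 deliver 0→2: 2[foll,b=4,z,q]
e19 propose(3,'x'): ·
e20 deliver 3→1: 1[foll,b=7,-]

z,q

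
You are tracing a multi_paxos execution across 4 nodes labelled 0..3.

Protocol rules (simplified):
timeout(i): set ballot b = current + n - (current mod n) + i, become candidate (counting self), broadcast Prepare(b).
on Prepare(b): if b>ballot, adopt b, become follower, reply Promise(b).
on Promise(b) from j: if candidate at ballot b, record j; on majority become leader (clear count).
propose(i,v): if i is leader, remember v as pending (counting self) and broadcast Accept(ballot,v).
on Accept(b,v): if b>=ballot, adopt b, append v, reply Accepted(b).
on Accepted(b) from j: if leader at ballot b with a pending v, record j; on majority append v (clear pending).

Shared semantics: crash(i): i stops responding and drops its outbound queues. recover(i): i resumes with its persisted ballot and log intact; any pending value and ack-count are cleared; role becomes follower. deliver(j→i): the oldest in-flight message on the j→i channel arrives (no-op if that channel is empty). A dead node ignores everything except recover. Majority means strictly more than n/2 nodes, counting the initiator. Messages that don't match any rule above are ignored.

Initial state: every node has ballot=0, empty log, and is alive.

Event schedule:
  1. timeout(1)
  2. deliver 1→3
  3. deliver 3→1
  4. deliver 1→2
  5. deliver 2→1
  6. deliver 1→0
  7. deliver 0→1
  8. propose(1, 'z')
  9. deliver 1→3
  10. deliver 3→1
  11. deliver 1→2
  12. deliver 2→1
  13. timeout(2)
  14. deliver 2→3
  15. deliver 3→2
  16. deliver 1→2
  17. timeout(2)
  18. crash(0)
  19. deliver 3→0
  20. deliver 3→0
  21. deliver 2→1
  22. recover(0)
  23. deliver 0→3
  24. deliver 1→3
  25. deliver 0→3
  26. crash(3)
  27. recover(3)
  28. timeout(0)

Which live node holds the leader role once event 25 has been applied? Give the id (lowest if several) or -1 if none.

-1

e1 timeout(1): 1[cand,b=5,-]
e2 deliver 1→3: 3[foll,b=5,-]
e3 deliver 3→1: ·
e4 deliver 1→2: 2[foll,b=5,-]
e5 deliver 2→1: 1[lead,b=5,-]
e6 deliver 1→0: 0[foll,b=5,-]
e7 deliver 0→1: ·
e8 propose(1,'z'): ·
e9 deliver 1→3: 3[foll,b=5,z]
e10 deliver 3→1: ·
e11 deliver 1→2: 2[foll,b=5,z]
e12 deliver 2→1: 1[lead,b=5,z]
e13 timeout(2): 2[cand,b=10,z]
e14 deliver 2→3: 3[foll,b=10,z]
e15 deliver 3→2: ·
e16 deliver 1→2: ·
e17 timeout(2): 2[cand,b=14,z]
e18 crash(0): 0[✗foll,b=5,-]
e19 deliver 3→0: ·
e20 deliver 3→0: ·
e21 deliver 2→1: 1[foll,b=10,z]
e22 recover(0): 0[foll,b=5,-]
e23 deliver 0→3: ·
e24 deliver 1→3: ·
e25 deliver 0→3: ·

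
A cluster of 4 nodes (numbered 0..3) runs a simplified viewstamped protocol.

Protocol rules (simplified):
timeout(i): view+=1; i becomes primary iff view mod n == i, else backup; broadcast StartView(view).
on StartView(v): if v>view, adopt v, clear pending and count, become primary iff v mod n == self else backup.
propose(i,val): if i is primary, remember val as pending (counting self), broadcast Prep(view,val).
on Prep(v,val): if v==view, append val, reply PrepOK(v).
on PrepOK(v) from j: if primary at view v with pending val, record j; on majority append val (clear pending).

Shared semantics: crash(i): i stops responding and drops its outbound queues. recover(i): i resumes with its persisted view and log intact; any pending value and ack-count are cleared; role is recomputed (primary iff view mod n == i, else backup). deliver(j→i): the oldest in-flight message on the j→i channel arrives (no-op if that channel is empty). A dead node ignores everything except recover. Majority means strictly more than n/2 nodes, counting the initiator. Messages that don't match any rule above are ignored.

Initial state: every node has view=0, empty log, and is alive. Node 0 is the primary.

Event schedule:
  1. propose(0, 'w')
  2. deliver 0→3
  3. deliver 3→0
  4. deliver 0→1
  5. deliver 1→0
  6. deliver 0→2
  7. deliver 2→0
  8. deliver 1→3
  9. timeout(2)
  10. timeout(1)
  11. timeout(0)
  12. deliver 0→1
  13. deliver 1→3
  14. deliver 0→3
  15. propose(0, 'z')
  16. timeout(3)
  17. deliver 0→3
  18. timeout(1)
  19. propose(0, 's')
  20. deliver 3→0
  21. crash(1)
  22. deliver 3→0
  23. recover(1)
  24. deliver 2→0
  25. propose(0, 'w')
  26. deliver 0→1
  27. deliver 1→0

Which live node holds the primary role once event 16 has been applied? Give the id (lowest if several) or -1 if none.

1

[1] propose(0,'w') → ∅
[2] deliver 0→3 → N3(back v0 [w])
[3] deliver 3→0 → ∅
[4] deliver 0→1 → N1(back v0 [w])
[5] deliver 1→0 → N0(prim v0 [w])
[6] deliver 0→2 → N2(back v0 [w])
[7] deliver 2→0 → ∅
[8] deliver 1→3 → ∅
[9] timeout(2) → N2(back v1 [w])
[10] timeout(1) → N1(prim v1 [w])
[11] timeout(0) → N0(back v1 [w])
[12] deliver 0→1 → ∅
[13] deliver 1→3 → N3(back v1 [w])
[14] deliver 0→3 → ∅
[15] propose(0,'z') → ∅
[16] timeout(3) → N3(back v2 [w])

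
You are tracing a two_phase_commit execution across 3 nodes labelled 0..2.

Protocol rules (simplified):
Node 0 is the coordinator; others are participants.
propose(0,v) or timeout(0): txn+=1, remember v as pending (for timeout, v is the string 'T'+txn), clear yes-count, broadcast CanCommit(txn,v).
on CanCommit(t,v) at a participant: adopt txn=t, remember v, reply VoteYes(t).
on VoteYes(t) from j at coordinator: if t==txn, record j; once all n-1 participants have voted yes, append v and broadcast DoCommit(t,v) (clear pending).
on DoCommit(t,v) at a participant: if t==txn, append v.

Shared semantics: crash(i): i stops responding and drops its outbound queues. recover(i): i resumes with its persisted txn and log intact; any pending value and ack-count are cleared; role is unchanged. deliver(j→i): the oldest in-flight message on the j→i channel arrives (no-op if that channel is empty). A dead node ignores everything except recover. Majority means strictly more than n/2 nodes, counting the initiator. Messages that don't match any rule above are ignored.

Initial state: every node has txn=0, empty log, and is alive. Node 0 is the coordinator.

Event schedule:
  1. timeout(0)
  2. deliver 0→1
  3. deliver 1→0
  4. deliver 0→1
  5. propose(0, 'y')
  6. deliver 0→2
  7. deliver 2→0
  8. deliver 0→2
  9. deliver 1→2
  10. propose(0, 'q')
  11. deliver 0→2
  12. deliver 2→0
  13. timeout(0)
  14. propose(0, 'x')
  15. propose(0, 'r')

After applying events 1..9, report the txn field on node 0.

after 1 — timeout(0): n0:coor/t1/[-]
after 2 — deliver 0→1: n1:part/t1/[-]
after 3 — deliver 1→0: ·
after 4 — deliver 0→1: ·
after 5 — propose(0,'y'): n0:coor/t2/[-]
after 6 — deliver 0→2: n2:part/t1/[-]
after 7 — deliver 2→0: ·
after 8 — deliver 0→2: n2:part/t2/[-]
after 9 — deliver 1→2: ·

2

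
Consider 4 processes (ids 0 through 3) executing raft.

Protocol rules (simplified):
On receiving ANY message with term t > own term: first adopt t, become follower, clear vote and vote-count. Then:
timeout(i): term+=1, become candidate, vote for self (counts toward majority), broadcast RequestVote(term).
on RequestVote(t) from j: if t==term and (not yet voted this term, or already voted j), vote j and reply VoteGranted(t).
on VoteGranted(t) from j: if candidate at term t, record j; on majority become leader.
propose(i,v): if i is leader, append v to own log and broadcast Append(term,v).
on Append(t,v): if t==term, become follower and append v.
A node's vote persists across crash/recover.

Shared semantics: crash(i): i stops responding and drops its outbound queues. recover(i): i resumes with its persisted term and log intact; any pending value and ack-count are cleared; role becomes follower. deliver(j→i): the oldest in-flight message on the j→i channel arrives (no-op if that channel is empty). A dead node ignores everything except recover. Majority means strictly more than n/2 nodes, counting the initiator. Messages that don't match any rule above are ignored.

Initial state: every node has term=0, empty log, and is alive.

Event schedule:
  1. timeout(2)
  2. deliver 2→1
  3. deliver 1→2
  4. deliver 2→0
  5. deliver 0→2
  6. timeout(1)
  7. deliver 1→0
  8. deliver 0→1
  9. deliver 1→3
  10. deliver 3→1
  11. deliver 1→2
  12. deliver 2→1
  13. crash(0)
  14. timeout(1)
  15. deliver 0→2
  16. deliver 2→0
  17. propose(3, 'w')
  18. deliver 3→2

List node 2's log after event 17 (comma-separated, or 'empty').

empty

e1 timeout(2): 2[cand,t=1,-]
e2 deliver 2→1: 1[foll,t=1,-]
e3 deliver 1→2: ·
e4 deliver 2→0: 0[foll,t=1,-]
e5 deliver 0→2: 2[lead,t=1,-]
e6 timeout(1): 1[cand,t=2,-]
e7 deliver 1→0: 0[foll,t=2,-]
e8 deliver 0→1: ·
e9 deliver 1→3: 3[foll,t=2,-]
e10 deliver 3→1: 1[lead,t=2,-]
e11 deliver 1→2: 2[foll,t=2,-]
e12 deliver 2→1: ·
e13 crash(0): 0[✗foll,t=2,-]
e14 timeout(1): 1[cand,t=3,-]
e15 deliver 0→2: ·
e16 deliver 2→0: ·
e17 propose(3,'w'): ·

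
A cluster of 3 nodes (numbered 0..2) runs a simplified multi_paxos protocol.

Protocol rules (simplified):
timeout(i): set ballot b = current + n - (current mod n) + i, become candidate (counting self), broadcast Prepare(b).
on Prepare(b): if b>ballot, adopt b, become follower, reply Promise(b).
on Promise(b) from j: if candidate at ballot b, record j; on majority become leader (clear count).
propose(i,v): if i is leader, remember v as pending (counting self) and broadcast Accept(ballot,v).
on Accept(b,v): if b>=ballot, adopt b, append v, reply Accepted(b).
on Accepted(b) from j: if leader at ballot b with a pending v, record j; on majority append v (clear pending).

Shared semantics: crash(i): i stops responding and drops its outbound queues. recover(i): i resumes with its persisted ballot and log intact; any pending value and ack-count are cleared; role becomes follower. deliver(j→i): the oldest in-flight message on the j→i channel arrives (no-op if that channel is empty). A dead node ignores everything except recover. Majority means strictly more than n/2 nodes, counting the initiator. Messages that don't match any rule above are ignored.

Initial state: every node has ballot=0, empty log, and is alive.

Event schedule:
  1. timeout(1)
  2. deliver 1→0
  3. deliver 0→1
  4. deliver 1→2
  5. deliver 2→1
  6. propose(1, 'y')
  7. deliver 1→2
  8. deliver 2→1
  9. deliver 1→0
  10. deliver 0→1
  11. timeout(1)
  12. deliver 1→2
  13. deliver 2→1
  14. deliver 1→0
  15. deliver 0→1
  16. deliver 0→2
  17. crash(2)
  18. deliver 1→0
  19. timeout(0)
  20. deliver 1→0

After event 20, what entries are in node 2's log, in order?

y

step 1 timeout(1): 1={cand,b=4,log=-}
step 2 deliver 1→0: 0={foll,b=4,log=-}
step 3 deliver 0→1: 1={lead,b=4,log=-}
step 4 deliver 1→2: 2={foll,b=4,log=-}
step 5 deliver 2→1: —
step 6 propose(1,'y'): —
step 7 deliver 1→2: 2={foll,b=4,log=y}
step 8 deliver 2→1: 1={lead,b=4,log=y}
step 9 deliver 1→0: 0={foll,b=4,log=y}
step 10 deliver 0→1: —
step 11 timeout(1): 1={cand,b=7,log=y}
step 12 deliver 1→2: 2={foll,b=7,log=y}
step 13 deliver 2→1: 1={lead,b=7,log=y}
step 14 deliver 1→0: 0={foll,b=7,log=y}
step 15 deliver 0→1: —
step 16 deliver 0→2: —
step 17 crash(2): 2={✗foll,b=7,log=y}
step 18 deliver 1→0: —
step 19 timeout(0): 0={cand,b=9,log=y}
step 20 deliver 1→0: —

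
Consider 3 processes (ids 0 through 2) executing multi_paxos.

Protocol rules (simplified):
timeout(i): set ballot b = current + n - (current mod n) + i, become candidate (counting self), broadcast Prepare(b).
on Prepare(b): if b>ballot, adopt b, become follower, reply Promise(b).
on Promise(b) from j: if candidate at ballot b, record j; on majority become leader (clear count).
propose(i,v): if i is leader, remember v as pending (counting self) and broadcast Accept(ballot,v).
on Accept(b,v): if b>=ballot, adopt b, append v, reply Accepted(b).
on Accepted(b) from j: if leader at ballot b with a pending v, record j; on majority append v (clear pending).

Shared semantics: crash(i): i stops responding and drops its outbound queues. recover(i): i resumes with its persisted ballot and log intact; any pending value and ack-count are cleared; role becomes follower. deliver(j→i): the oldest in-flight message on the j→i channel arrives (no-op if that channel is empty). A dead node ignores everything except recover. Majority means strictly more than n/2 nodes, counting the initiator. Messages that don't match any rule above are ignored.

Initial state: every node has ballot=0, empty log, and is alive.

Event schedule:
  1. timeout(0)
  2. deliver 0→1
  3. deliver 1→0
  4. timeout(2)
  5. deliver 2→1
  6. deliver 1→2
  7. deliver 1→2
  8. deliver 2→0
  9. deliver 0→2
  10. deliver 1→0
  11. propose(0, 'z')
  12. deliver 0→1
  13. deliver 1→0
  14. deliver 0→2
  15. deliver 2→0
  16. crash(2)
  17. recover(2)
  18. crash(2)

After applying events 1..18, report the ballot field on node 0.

5

after 1 — timeout(0): n0:cand/b3/[-]
after 2 — deliver 0→1: n1:foll/b3/[-]
after 3 — deliver 1→0: n0:lead/b3/[-]
after 4 — timeout(2): n2:cand/b5/[-]
after 5 — deliver 2→1: n1:foll/b5/[-]
after 6 — deliver 1→2: n2:lead/b5/[-]
after 7 — deliver 1→2: ·
after 8 — deliver 2→0: n0:foll/b5/[-]
after 9 — deliver 0→2: ·
after 10 — deliver 1→0: ·
after 11 — propose(0,'z'): ·
after 12 — deliver 0→1: ·
after 13 — deliver 1→0: ·
after 14 — deliver 0→2: ·
after 15 — deliver 2→0: ·
after 16 — crash(2): n2:✗lead/b5/[-]
after 17 — recover(2): n2:foll/b5/[-]
after 18 — crash(2): n2:✗foll/b5/[-]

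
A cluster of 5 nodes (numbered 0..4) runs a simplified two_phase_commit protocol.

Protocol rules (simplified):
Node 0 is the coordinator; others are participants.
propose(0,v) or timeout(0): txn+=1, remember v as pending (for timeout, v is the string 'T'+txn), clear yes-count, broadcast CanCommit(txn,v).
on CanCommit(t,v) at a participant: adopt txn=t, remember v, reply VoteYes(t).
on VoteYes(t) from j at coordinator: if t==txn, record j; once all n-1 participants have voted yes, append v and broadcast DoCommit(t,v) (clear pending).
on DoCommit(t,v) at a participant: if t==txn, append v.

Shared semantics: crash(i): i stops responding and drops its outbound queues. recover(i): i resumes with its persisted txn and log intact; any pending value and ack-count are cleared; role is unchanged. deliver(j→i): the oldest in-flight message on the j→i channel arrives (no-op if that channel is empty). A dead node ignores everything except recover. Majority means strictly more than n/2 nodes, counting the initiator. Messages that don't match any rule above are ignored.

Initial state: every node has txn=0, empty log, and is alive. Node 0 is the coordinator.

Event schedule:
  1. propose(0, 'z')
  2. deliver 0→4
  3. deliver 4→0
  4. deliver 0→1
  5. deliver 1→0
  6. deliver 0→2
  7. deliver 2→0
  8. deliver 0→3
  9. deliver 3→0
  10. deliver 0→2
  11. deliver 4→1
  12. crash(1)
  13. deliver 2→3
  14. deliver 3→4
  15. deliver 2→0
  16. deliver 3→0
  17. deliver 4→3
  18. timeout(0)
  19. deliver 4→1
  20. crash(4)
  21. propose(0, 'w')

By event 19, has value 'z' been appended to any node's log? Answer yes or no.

yes

step 1 propose(0,'z'): 0={coor,t=1,log=-}
step 2 deliver 0→4: 4={part,t=1,log=-}
step 3 deliver 4→0: —
step 4 deliver 0→1: 1={part,t=1,log=-}
step 5 deliver 1→0: —
step 6 deliver 0→2: 2={part,t=1,log=-}
step 7 deliver 2→0: —
step 8 deliver 0→3: 3={part,t=1,log=-}
step 9 deliver 3→0: 0={coor,t=1,log=z}
step 10 deliver 0→2: 2={part,t=1,log=z}
step 11 deliver 4→1: —
step 12 crash(1): 1={✗part,t=1,log=-}
step 13 deliver 2→3: —
step 14 deliver 3→4: —
step 15 deliver 2→0: —
step 16 deliver 3→0: —
step 17 deliver 4→3: —
step 18 timeout(0): 0={coor,t=2,log=z}
step 19 deliver 4→1: —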